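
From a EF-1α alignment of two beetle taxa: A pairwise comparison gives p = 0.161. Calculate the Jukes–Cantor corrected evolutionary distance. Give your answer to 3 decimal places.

0.181

d = −(3/4) ln(1 − 4p/3) = −0.75 ln(1 − 0.214667) = −0.75 ln(0.785333)
  = −0.75 × (-0.241647) = 0.181235 substitutions/site.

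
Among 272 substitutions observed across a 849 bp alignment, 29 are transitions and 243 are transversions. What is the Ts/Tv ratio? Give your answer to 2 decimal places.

0.12

R = 29/243 = 0.119341… ≈ 0.12 (to 2 d.p.).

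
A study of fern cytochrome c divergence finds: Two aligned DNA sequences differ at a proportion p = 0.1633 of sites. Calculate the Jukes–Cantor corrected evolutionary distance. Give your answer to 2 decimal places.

0.18

d = −(3/4) ln(1 − 4p/3) = −0.75 ln(1 − 0.217733) = −0.75 ln(0.782267)
  = −0.75 × (-0.245559) = 0.184169 substitutions/site.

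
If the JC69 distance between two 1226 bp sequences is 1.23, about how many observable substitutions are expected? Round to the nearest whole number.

Invert JC69: p = (3/4)(1 − e^(−4d/3)) = 0.75 × (1 − e^(-1.64)) = 0.75 × (1 − 0.193980) = 0.604515.
Expected differing sites = pL ≈ 0.604515 × 1226 = 741.13539 ≈ 741.

741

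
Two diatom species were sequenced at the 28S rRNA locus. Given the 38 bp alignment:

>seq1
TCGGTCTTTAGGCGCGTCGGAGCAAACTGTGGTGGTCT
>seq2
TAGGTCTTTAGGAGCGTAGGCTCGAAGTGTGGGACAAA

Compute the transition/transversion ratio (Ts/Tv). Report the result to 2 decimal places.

0.18

Transitions are A↔G and C↔T; transversions are all other mismatches.
Transitions: 2. Transversions: 11.
R = 2/11 = 0.181818… ≈ 0.18 (to 2 d.p.).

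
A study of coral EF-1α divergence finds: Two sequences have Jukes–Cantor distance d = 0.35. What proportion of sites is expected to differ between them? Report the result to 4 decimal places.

0.2797

p = (3/4)(1 − e^(−4d/3)) = 0.75 × (1 − e^(-0.466667)) = 0.75 × (1 − 0.627089) = 0.279683.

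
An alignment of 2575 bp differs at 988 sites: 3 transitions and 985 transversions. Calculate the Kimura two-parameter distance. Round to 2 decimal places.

0.61

P = 3/2575 ≈ 0.001165 and Q = 985/2575 ≈ 0.382524.
Under the Kimura two-parameter model, d = −½ ln(1 − 2P − Q) − ¼ ln(1 − 2Q).
1 − 2P − Q = 0.615146, giving −½ ln(0.615146) = 0.242948.
1 − 2Q = 0.234952, giving −¼ ln(0.234952) = 0.362094.
d = 0.242948 + 0.362094 = 0.605042.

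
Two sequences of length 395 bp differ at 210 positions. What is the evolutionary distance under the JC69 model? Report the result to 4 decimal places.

p = 210/395 ≈ 0.531646.
d = −(3/4) ln(1 − 4p/3) = −0.75 ln(1 − 0.708861) = −0.75 ln(0.291139)
  = −0.75 × (-1.233954) = 0.925466 substitutions/site.

0.9255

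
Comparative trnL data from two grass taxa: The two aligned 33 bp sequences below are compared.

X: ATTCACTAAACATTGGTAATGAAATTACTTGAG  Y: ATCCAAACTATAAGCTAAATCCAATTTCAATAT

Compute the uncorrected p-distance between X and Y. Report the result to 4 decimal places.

The sequences differ at 18 of 33 positions.
p = 18/33 = 0.545454… ≈ 0.5455 (to 4 d.p.).

0.5455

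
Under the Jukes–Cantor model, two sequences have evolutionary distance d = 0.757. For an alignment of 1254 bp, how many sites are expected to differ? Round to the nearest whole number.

598

Invert JC69: p = (3/4)(1 − e^(−4d/3)) = 0.75 × (1 − e^(-1.009333)) = 0.75 × (1 − 0.364462) = 0.476654.
Expected differing sites = pL ≈ 0.476654 × 1254 = 597.724116 ≈ 598.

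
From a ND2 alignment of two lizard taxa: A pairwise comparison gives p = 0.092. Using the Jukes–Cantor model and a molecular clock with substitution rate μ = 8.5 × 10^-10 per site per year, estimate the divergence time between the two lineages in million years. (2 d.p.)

d = −(3/4) ln(1 − 4p/3) = −0.75 ln(1 − 0.122667) = −0.75 ln(0.877333)
  = −0.75 × (-0.130869) = 0.098152 substitutions/site.
Under a molecular clock d = 2μt, so t = d/(2μ) = 0.098152 / (2 × 8.5 × 10^-10) = 57.74 million years.

57.74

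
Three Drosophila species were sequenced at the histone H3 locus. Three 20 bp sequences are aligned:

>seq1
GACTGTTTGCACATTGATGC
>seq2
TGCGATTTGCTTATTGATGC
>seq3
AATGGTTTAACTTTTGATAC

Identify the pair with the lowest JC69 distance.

seq1–seq2: 6/20 differ, p = 0.300, d = 0.383.
seq1–seq3: 9/20 differ, p = 0.450, d = 0.687.
seq2–seq3: 9/20 differ, p = 0.450, d = 0.687.
The smallest distance is between seq1 and seq2.

seq1 and seq2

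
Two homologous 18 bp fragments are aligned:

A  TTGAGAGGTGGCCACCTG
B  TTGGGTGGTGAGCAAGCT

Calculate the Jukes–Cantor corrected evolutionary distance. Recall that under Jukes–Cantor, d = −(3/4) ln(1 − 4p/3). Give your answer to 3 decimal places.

0.673

The sequences differ at 8 of 18 sites (4, 6, 11, 12, 15, 16, 17, 18), so p = 8/18 ≈ 0.444444.
d = −(3/4) ln(1 − 4p/3) = −0.75 ln(1 − 0.592592) = −0.75 ln(0.407408)
  = −0.75 × (-0.897940) = 0.673455 substitutions/site.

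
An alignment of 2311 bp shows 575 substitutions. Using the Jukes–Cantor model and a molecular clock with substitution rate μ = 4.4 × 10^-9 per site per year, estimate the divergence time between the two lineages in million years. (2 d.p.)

p = 575/2311 ≈ 0.24881.
d = −(3/4) ln(1 − 4p/3) = −0.75 ln(1 − 0.331747) = −0.75 ln(0.668253)
  = −0.75 × (-0.403088) = 0.302316 substitutions/site.
Under a molecular clock d = 2μt, so t = d/(2μ) = 0.302316 / (2 × 4.4 × 10^-9) = 34.35 million years.

34.35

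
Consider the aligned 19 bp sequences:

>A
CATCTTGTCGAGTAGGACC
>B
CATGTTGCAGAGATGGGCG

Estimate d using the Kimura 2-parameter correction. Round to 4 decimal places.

Of 19 sites, 2 differences are transitions and 5 are transversions, so P = 2/19 ≈ 0.105263 and Q = 5/19 ≈ 0.263158.
Under the Kimura two-parameter model, d = −½ ln(1 − 2P − Q) − ¼ ln(1 − 2Q).
1 − 2P − Q = 0.526316, giving −½ ln(0.526316) = 0.320927.
1 − 2Q = 0.473684, giving −¼ ln(0.473684) = 0.186804.
d = 0.320927 + 0.186804 = 0.507731.

0.5077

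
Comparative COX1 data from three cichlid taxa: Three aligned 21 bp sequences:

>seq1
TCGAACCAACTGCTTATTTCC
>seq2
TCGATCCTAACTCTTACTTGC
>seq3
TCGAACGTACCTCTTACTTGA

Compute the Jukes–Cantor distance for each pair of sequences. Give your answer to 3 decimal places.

d(seq1,seq2) = 0.441, d(seq1,seq3) = 0.441, d(seq2,seq3) = 0.220

seq1–seq2: 7/21 sites differ → p ≈ 0.333333, d = −0.75 ln(1 − 0.444444) = 0.440839 ≈ 0.441.
seq1–seq3: 7/21 sites differ → p ≈ 0.333333, d = −0.75 ln(1 − 0.444444) = 0.440839 ≈ 0.441.
seq2–seq3: 4/21 sites differ → p ≈ 0.190476, d = −0.75 ln(1 − 0.253968) = 0.219740 ≈ 0.220.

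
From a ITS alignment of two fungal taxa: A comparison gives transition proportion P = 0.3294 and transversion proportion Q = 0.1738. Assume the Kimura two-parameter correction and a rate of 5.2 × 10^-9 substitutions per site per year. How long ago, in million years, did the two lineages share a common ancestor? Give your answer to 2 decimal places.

96.20

Under the Kimura two-parameter model, d = −½ ln(1 − 2P − Q) − ¼ ln(1 − 2Q).
1 − 2P − Q = 0.1674, giving −½ ln(0.1674) = 0.893685.
1 − 2Q = 0.6524, giving −¼ ln(0.6524) = 0.106774.
d = 0.893685 + 0.106774 = 1.000459.
Under a molecular clock d = 2μt, so t = d/(2μ) = 1.000459 / (2 × 5.2 × 10^-9) = 96.20 million years.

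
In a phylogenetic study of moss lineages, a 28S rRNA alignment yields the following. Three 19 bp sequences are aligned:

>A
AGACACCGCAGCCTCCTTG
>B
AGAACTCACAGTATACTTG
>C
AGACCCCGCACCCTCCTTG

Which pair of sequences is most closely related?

A–B: 7/19 differ, p = 0.368, d = 0.507.
A–C: 2/19 differ, p = 0.105, d = 0.113.
B–C: 7/19 differ, p = 0.368, d = 0.507.
The smallest distance is between A and C.

A and C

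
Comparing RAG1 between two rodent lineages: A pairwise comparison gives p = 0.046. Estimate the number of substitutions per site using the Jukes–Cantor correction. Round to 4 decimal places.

0.0475

d = −(3/4) ln(1 − 4p/3) = −0.75 ln(1 − 0.061333) = −0.75 ln(0.938667)
  = −0.75 × (-0.063294) = 0.047471 substitutions/site.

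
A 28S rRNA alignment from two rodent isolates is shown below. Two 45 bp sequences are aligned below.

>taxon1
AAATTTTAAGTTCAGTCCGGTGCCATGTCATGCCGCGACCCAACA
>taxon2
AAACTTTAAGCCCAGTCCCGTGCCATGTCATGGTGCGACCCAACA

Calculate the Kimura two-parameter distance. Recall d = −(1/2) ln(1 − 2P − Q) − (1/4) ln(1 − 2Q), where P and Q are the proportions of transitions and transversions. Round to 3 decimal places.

Of 45 sites, 4 differences are transitions and 2 are transversions, so P = 4/45 ≈ 0.088889 and Q = 2/45 ≈ 0.044444.
Under the Kimura two-parameter model, d = −½ ln(1 − 2P − Q) − ¼ ln(1 − 2Q).
1 − 2P − Q = 0.777778, giving −½ ln(0.777778) = 0.125657.
1 − 2Q = 0.911112, giving −¼ ln(0.911112) = 0.023272.
d = 0.125657 + 0.023272 = 0.148929.

0.149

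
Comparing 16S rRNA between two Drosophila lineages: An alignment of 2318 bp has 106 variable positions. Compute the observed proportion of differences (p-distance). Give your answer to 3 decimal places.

0.046

p = 106/2318 = 0.045729… ≈ 0.046 (to 3 d.p.).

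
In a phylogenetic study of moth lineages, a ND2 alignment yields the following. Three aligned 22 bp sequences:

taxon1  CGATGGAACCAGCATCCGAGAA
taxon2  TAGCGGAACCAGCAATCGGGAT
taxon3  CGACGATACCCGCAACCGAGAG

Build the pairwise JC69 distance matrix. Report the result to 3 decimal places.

d(taxon1,taxon2) = 0.497, d(taxon1,taxon3) = 0.339, d(taxon2,taxon3) = 0.591

taxon1–taxon2: 8/22 sites differ → p ≈ 0.363636, d = −0.75 ln(1 − 0.484848) = 0.497470 ≈ 0.497.
taxon1–taxon3: 6/22 sites differ → p ≈ 0.272727, d = −0.75 ln(1 − 0.363636) = 0.338988 ≈ 0.339.
taxon2–taxon3: 9/22 sites differ → p ≈ 0.409091, d = −0.75 ln(1 − 0.545455) = 0.591344 ≈ 0.591.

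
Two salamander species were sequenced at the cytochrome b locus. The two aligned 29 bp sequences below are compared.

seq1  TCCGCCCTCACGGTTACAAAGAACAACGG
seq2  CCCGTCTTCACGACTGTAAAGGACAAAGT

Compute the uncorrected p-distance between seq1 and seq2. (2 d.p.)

The sequences differ at 10 of 29 positions (sites 1, 5, 7, 13, 14, 16, 17, 22, 27, 29).
p = 10/29 = 0.344827… ≈ 0.34 (to 2 d.p.).

0.34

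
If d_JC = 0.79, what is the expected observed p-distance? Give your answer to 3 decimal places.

p = (3/4)(1 − e^(−4d/3)) = 0.75 × (1 − e^(-1.053333)) = 0.75 × (1 − 0.348773) = 0.488420.

0.488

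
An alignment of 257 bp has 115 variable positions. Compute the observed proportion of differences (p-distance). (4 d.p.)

p = 115/257 = 0.447470… ≈ 0.4475 (to 4 d.p.).

0.4475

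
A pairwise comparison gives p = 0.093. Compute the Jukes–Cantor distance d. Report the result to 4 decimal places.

0.0993

d = −(3/4) ln(1 − 4p/3) = −0.75 ln(1 − 0.124) = −0.75 ln(0.876)
  = −0.75 × (-0.132389) = 0.099292 substitutions/site.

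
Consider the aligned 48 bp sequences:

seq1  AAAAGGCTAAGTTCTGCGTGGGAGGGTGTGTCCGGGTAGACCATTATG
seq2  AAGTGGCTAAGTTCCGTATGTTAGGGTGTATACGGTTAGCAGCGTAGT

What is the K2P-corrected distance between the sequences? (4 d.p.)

0.4798

Of 48 sites, 5 differences are transitions and 12 are transversions, so P = 5/48 ≈ 0.104167 and Q = 12/48 = 0.25.
Under the Kimura two-parameter model, d = −½ ln(1 − 2P − Q) − ¼ ln(1 − 2Q).
1 − 2P − Q = 0.541666, giving −½ ln(0.541666) = 0.306553.
1 − 2Q = 0.5, giving −¼ ln(0.5) = 0.173287.
d = 0.306553 + 0.173287 = 0.479840.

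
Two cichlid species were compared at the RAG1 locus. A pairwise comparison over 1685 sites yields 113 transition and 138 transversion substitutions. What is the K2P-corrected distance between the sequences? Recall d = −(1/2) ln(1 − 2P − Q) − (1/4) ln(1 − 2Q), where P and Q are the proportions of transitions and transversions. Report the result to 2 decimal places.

0.17

P = 113/1685 ≈ 0.067062 and Q = 138/1685 ≈ 0.081899.
Under the Kimura two-parameter model, d = −½ ln(1 − 2P − Q) − ¼ ln(1 − 2Q).
1 − 2P − Q = 0.783977, giving −½ ln(0.783977) = 0.121688.
1 − 2Q = 0.836202, giving −¼ ln(0.836202) = 0.044721.
d = 0.121688 + 0.044721 = 0.166409.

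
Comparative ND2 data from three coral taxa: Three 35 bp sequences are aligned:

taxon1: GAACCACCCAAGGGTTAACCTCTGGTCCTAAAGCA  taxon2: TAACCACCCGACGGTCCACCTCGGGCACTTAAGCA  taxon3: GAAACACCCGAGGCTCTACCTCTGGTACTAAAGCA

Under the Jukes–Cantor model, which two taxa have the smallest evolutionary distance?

taxon1 and taxon3

taxon1–taxon2: 9/35 differ, p = 0.257, d = 0.315.
taxon1–taxon3: 6/35 differ, p = 0.171, d = 0.195.
taxon2–taxon3: 8/35 differ, p = 0.229, d = 0.273.
The smallest distance is between taxon1 and taxon3.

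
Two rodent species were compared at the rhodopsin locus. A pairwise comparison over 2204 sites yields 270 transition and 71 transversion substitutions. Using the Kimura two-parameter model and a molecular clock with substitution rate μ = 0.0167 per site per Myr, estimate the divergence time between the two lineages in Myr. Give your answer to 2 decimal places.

P = 270/2204 ≈ 0.122505 and Q = 71/2204 ≈ 0.032214.
Under the Kimura two-parameter model, d = −½ ln(1 − 2P − Q) − ¼ ln(1 − 2Q).
1 − 2P − Q = 0.722776, giving −½ ln(0.722776) = 0.162328.
1 − 2Q = 0.935572, giving −¼ ln(0.935572) = 0.016649.
d = 0.162328 + 0.016649 = 0.178977.
Under a molecular clock d = 2μt, so t = d/(2μ) = 0.178977 / (2 × 0.0167) = 5.36 Myr.

5.36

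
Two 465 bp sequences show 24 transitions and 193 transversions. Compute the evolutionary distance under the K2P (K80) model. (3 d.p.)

P = 24/465 ≈ 0.051613 and Q = 193/465 ≈ 0.415054.
Under the Kimura two-parameter model, d = −½ ln(1 − 2P − Q) − ¼ ln(1 − 2Q).
1 − 2P − Q = 0.48172, giving −½ ln(0.48172) = 0.365196.
1 − 2Q = 0.169892, giving −¼ ln(0.169892) = 0.443148.
d = 0.365196 + 0.443148 = 0.808344.

0.808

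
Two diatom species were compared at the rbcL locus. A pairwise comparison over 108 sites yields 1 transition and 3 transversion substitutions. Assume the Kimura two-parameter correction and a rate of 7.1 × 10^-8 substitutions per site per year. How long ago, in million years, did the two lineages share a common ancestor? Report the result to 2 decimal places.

P = 1/108 ≈ 0.009259 and Q = 3/108 ≈ 0.027778.
Under the Kimura two-parameter model, d = −½ ln(1 − 2P − Q) − ¼ ln(1 − 2Q).
1 − 2P − Q = 0.953704, giving −½ ln(0.953704) = 0.023701.
1 − 2Q = 0.944444, giving −¼ ln(0.944444) = 0.014290.
d = 0.023701 + 0.014290 = 0.037991.
Under a molecular clock d = 2μt, so t = d/(2μ) = 0.037991 / (2 × 7.1 × 10^-8) = 0.27 million years.

0.27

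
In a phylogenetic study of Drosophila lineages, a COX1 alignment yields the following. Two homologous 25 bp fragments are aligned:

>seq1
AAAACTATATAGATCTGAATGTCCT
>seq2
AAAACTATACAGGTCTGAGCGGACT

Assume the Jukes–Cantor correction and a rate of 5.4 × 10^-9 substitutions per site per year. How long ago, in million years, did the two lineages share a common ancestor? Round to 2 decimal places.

26.78

The sequences differ at 6 of 25 sites (10, 13, 19, 20, 22, 23), so p = 6/25 = 0.24.
d = −(3/4) ln(1 − 4p/3) = −0.75 ln(1 − 0.32) = −0.75 ln(0.68)
  = −0.75 × (-0.385662) = 0.289247 substitutions/site.
Under a molecular clock d = 2μt, so t = d/(2μ) = 0.289247 / (2 × 5.4 × 10^-9) = 26.78 million years.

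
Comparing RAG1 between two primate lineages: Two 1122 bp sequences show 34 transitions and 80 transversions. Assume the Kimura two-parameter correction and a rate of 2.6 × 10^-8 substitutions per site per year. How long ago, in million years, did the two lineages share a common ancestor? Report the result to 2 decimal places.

2.10

P = 34/1122 ≈ 0.030303 and Q = 80/1122 ≈ 0.071301.
Under the Kimura two-parameter model, d = −½ ln(1 − 2P − Q) − ¼ ln(1 − 2Q).
1 − 2P − Q = 0.868093, giving −½ ln(0.868093) = 0.070728.
1 − 2Q = 0.857398, giving −¼ ln(0.857398) = 0.038463.
d = 0.070728 + 0.038463 = 0.109191.
Under a molecular clock d = 2μt, so t = d/(2μ) = 0.109191 / (2 × 2.6 × 10^-8) = 2.10 million years.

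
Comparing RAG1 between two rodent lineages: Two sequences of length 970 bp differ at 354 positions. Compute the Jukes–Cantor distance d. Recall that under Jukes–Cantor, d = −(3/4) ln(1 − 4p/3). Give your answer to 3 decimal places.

0.500

p = 354/970 ≈ 0.364948.
d = −(3/4) ln(1 − 4p/3) = −0.75 ln(1 − 0.486597) = −0.75 ln(0.513403)
  = −0.75 × (-0.666694) = 0.500021 substitutions/site.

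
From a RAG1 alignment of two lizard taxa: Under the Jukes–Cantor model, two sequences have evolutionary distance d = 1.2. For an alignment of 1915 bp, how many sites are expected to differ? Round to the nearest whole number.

1146

Invert JC69: p = (3/4)(1 − e^(−4d/3)) = 0.75 × (1 − e^(-1.6)) = 0.75 × (1 − 0.201897) = 0.598577.
Expected differing sites = pL ≈ 0.598577 × 1915 = 1146.274955 ≈ 1146.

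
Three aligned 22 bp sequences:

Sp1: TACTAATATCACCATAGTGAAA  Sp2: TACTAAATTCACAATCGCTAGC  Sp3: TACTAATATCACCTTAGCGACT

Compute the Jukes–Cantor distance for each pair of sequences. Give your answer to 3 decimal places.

d(Sp1,Sp2) = 0.497, d(Sp1,Sp3) = 0.208, d(Sp2,Sp3) = 0.497

Sp1–Sp2: 8/22 sites differ → p ≈ 0.363636, d = −0.75 ln(1 − 0.484848) = 0.497470 ≈ 0.497.
Sp1–Sp3: 4/22 sites differ → p ≈ 0.181818, d = −0.75 ln(1 − 0.242424) = 0.208224 ≈ 0.208.
Sp2–Sp3: 8/22 sites differ → p ≈ 0.363636, d = −0.75 ln(1 − 0.484848) = 0.497470 ≈ 0.497.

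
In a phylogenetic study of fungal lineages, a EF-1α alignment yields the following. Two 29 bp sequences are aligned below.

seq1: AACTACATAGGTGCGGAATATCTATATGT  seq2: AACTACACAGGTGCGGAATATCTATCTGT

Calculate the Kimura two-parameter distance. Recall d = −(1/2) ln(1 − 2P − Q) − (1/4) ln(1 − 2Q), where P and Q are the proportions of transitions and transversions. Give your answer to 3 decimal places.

0.072

Of 29 sites, 1 differences are transitions and 1 are transversions, so P = 1/29 ≈ 0.034483 and Q = 1/29 ≈ 0.034483.
Under the Kimura two-parameter model, d = −½ ln(1 − 2P − Q) − ¼ ln(1 − 2Q).
1 − 2P − Q = 0.896551, giving −½ ln(0.896551) = 0.054600.
1 − 2Q = 0.931034, giving −¼ ln(0.931034) = 0.017865.
d = 0.054600 + 0.017865 = 0.072465.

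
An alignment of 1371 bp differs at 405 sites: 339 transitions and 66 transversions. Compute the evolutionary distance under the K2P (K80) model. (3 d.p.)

0.416

P = 339/1371 ≈ 0.247265 and Q = 66/1371 ≈ 0.04814.
Under the Kimura two-parameter model, d = −½ ln(1 − 2P − Q) − ¼ ln(1 − 2Q).
1 − 2P − Q = 0.45733, giving −½ ln(0.45733) = 0.391175.
1 − 2Q = 0.90372, giving −¼ ln(0.90372) = 0.025309.
d = 0.391175 + 0.025309 = 0.416484.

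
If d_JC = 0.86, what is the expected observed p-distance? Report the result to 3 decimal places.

p = (3/4)(1 − e^(−4d/3)) = 0.75 × (1 − e^(-1.146667)) = 0.75 × (1 − 0.317694) = 0.511730.

0.512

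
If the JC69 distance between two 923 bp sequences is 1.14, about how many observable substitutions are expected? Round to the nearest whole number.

Invert JC69: p = (3/4)(1 − e^(−4d/3)) = 0.75 × (1 − e^(-1.52)) = 0.75 × (1 − 0.218712) = 0.585966.
Expected differing sites = pL ≈ 0.585966 × 923 = 540.846618 ≈ 541.

541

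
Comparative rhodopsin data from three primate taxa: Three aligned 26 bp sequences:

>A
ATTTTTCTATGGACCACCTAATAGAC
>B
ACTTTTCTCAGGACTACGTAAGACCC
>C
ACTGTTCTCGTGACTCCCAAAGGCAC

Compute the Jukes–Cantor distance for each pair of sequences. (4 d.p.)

A–B: 8/26 sites differ → p ≈ 0.307692, d = −0.75 ln(1 − 0.410256) = 0.396050 ≈ 0.3961.
A–C: 11/26 sites differ → p ≈ 0.423077, d = −0.75 ln(1 − 0.564103) = 0.622762 ≈ 0.6228.
B–C: 8/26 sites differ → p ≈ 0.307692, d = −0.75 ln(1 − 0.410256) = 0.396050 ≈ 0.3961.

d(A,B) = 0.3961, d(A,C) = 0.6228, d(B,C) = 0.3961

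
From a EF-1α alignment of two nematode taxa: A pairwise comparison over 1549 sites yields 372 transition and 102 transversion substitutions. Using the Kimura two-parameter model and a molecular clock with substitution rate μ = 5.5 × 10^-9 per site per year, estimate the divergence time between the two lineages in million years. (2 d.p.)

39.12

P = 372/1549 ≈ 0.240155 and Q = 102/1549 ≈ 0.065849.
Under the Kimura two-parameter model, d = −½ ln(1 − 2P − Q) − ¼ ln(1 − 2Q).
1 − 2P − Q = 0.453841, giving −½ ln(0.453841) = 0.395004.
1 − 2Q = 0.868302, giving −¼ ln(0.868302) = 0.035304.
d = 0.395004 + 0.035304 = 0.430308.
Under a molecular clock d = 2μt, so t = d/(2μ) = 0.430308 / (2 × 5.5 × 10^-9) = 39.12 million years.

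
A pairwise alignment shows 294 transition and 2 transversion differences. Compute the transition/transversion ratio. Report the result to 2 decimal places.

147.00

R = 294/2 = 147.00.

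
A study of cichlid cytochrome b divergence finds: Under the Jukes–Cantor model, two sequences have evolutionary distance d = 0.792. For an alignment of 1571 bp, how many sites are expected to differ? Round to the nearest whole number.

Invert JC69: p = (3/4)(1 − e^(−4d/3)) = 0.75 × (1 − e^(-1.056)) = 0.75 × (1 − 0.347844) = 0.489117.
Expected differing sites = pL ≈ 0.489117 × 1571 = 768.402807 ≈ 768.

768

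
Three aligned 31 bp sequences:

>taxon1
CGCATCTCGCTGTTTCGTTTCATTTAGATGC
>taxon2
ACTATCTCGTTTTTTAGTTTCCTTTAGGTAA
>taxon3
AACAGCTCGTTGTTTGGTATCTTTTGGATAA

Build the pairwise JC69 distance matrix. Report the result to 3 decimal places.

taxon1–taxon2: 10/31 sites differ → p ≈ 0.322581, d = −0.75 ln(1 − 0.430108) = 0.421731 ≈ 0.422.
taxon1–taxon3: 10/31 sites differ → p ≈ 0.322581, d = −0.75 ln(1 − 0.430108) = 0.421731 ≈ 0.422.
taxon2–taxon3: 9/31 sites differ → p ≈ 0.290323, d = −0.75 ln(1 − 0.387097) = 0.367161 ≈ 0.367.

d(taxon1,taxon2) = 0.422, d(taxon1,taxon3) = 0.422, d(taxon2,taxon3) = 0.367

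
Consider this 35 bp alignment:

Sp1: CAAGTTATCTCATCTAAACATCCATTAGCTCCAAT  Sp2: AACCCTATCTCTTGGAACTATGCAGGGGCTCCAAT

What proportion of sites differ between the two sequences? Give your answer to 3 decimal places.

0.371

The sequences differ at 13 of 35 positions.
p = 13/35 = 0.371428… ≈ 0.371 (to 3 d.p.).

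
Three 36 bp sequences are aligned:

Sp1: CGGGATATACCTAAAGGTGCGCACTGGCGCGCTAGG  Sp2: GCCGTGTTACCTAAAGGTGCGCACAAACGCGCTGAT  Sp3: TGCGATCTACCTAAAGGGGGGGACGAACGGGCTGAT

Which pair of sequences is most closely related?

Sp2 and Sp3

Sp1–Sp2: 12/36 differ, p = 0.333, d = 0.441.
Sp1–Sp3: 13/36 differ, p = 0.361, d = 0.493.
Sp2–Sp3: 10/36 differ, p = 0.278, d = 0.347.
The smallest distance is between Sp2 and Sp3.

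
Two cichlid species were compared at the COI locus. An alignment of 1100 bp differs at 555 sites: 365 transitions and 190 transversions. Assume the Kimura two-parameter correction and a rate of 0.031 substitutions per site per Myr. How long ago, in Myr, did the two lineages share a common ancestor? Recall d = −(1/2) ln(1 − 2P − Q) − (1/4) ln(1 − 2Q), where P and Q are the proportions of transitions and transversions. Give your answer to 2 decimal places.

P = 365/1100 ≈ 0.331818 and Q = 190/1100 ≈ 0.172727.
Under the Kimura two-parameter model, d = −½ ln(1 − 2P − Q) − ¼ ln(1 − 2Q).
1 − 2P − Q = 0.163637, giving −½ ln(0.163637) = 0.905052.
1 − 2Q = 0.654546, giving −¼ ln(0.654546) = 0.105953.
d = 0.905052 + 0.105953 = 1.011005.
Under a molecular clock d = 2μt, so t = d/(2μ) = 1.011005 / (2 × 0.031) = 16.31 Myr.

16.31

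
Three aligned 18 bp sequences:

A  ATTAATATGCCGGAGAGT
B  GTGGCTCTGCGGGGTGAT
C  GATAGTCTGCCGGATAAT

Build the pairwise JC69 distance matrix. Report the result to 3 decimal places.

d(A,B) = 1.012, d(A,C) = 0.441, d(B,C) = 0.548

A–B: 10/18 sites differ → p ≈ 0.555556, d = −0.75 ln(1 − 0.740741) = 1.012446 ≈ 1.012.
A–C: 6/18 sites differ → p ≈ 0.333333, d = −0.75 ln(1 − 0.444444) = 0.440839 ≈ 0.441.
B–C: 7/18 sites differ → p ≈ 0.388889, d = −0.75 ln(1 − 0.518519) = 0.548166 ≈ 0.548.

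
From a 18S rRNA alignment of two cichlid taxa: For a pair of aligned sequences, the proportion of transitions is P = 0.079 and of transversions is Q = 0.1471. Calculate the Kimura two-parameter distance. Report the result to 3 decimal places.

Under the Kimura two-parameter model, d = −½ ln(1 − 2P − Q) − ¼ ln(1 − 2Q).
1 − 2P − Q = 0.6949, giving −½ ln(0.6949) = 0.181994.
1 − 2Q = 0.7058, giving −¼ ln(0.7058) = 0.087106.
d = 0.181994 + 0.087106 = 0.269100.

0.269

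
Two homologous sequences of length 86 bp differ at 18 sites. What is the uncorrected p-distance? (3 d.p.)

0.209

p = 18/86 = 0.209302… ≈ 0.209 (to 3 d.p.).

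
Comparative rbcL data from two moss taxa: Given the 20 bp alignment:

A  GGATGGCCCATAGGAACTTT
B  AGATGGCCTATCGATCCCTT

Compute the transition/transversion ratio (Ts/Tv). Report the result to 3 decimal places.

1.333

Transitions are A↔G and C↔T; transversions are all other mismatches.
Transitions: 4. Transversions: 3.
R = 4/3 = 1.333333… ≈ 1.333 (to 3 d.p.).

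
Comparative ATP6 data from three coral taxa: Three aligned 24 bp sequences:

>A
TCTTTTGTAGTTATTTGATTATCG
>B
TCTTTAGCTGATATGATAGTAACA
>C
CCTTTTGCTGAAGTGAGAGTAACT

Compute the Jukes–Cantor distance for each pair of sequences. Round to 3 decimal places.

d(A,B) = 0.608, d(A,C) = 0.708, d(B,C) = 0.304

A–B: 10/24 sites differ → p ≈ 0.416667, d = −0.75 ln(1 − 0.555556) = 0.608198 ≈ 0.608.
A–C: 11/24 sites differ → p ≈ 0.458333, d = −0.75 ln(1 − 0.611111) = 0.708346 ≈ 0.708.
B–C: 6/24 sites differ → p = 0.25, d = −0.75 ln(1 − 0.333333) = 0.304098 ≈ 0.304.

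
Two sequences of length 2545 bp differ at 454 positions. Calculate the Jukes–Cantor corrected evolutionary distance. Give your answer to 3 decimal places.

0.204

p = 454/2545 ≈ 0.178389.
d = −(3/4) ln(1 − 4p/3) = −0.75 ln(1 − 0.237852) = −0.75 ln(0.762148)
  = −0.75 × (-0.271615) = 0.203711 substitutions/site.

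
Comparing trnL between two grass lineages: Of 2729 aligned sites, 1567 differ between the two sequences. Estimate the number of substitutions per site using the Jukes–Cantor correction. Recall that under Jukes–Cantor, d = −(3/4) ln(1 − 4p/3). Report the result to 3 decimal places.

1.088

p = 1567/2729 ≈ 0.574203.
d = −(3/4) ln(1 − 4p/3) = −0.75 ln(1 − 0.765604) = −0.75 ln(0.234396)
  = −0.75 × (-1.450743) = 1.088057 substitutions/site.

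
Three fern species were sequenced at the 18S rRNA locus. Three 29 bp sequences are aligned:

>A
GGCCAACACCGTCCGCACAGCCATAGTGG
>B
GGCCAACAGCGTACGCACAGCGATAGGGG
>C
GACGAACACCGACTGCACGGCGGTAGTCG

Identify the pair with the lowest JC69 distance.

A–B: 4/29 differ, p = 0.138, d = 0.152.
A–C: 8/29 differ, p = 0.276, d = 0.344.
B–C: 10/29 differ, p = 0.345, d = 0.462.
The smallest distance is between A and B.

A and B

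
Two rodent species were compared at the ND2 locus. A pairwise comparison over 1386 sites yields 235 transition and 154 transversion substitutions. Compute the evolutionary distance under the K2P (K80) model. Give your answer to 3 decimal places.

0.362

P = 235/1386 ≈ 0.169553 and Q = 154/1386 ≈ 0.111111.
Under the Kimura two-parameter model, d = −½ ln(1 − 2P − Q) − ¼ ln(1 − 2Q).
1 − 2P − Q = 0.549783, giving −½ ln(0.549783) = 0.299116.
1 − 2Q = 0.777778, giving −¼ ln(0.777778) = 0.062829.
d = 0.299116 + 0.062829 = 0.361945.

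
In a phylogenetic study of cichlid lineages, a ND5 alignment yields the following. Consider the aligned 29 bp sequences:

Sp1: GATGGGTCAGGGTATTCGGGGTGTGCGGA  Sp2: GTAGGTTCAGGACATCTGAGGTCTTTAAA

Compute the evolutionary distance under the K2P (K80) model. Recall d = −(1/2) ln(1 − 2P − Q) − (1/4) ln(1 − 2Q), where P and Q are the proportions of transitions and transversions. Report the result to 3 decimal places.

0.750

Of 29 sites, 8 differences are transitions and 5 are transversions, so P = 8/29 ≈ 0.275862 and Q = 5/29 ≈ 0.172414.
Under the Kimura two-parameter model, d = −½ ln(1 − 2P − Q) − ¼ ln(1 − 2Q).
1 − 2P − Q = 0.275862, giving −½ ln(0.275862) = 0.643927.
1 − 2Q = 0.655172, giving −¼ ln(0.655172) = 0.105714.
d = 0.643927 + 0.105714 = 0.749641.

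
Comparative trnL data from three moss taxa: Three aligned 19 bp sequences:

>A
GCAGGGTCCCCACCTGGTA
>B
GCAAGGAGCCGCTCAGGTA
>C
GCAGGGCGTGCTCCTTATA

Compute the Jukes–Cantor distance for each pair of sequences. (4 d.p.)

A–B: 7/19 sites differ → p ≈ 0.368421, d = −0.75 ln(1 − 0.491228) = 0.506816 ≈ 0.5068.
A–C: 7/19 sites differ → p ≈ 0.368421, d = −0.75 ln(1 − 0.491228) = 0.506816 ≈ 0.5068.
B–C: 10/19 sites differ → p ≈ 0.526316, d = −0.75 ln(1 − 0.701755) = 0.907380 ≈ 0.9074.

d(A,B) = 0.5068, d(A,C) = 0.5068, d(B,C) = 0.9074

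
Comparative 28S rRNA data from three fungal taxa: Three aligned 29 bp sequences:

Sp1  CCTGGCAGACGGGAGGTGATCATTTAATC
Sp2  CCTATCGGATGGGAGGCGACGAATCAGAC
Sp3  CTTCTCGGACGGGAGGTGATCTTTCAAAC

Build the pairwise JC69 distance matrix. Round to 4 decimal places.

d(Sp1,Sp2) = 0.5285, d(Sp1,Sp3) = 0.2913, d(Sp2,Sp3) = 0.4006

Sp1–Sp2: 11/29 sites differ → p ≈ 0.37931, d = −0.75 ln(1 − 0.505747) = 0.528531 ≈ 0.5285.
Sp1–Sp3: 7/29 sites differ → p ≈ 0.241379, d = −0.75 ln(1 − 0.321839) = 0.291278 ≈ 0.2913.
Sp2–Sp3: 9/29 sites differ → p ≈ 0.310345, d = −0.75 ln(1 − 0.413793) = 0.400562 ≈ 0.4006.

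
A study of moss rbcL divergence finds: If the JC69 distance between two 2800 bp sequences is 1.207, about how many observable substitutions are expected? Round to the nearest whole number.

1680

Invert JC69: p = (3/4)(1 − e^(−4d/3)) = 0.75 × (1 − e^(-1.609333)) = 0.75 × (1 − 0.200021) = 0.599984.
Expected differing sites = pL ≈ 0.599984 × 2800 = 1679.9552 ≈ 1680.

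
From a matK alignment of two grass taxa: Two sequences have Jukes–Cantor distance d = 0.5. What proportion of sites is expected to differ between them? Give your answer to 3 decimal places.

0.365

p = (3/4)(1 − e^(−4d/3)) = 0.75 × (1 − e^(-0.666667)) = 0.75 × (1 − 0.513417) = 0.364937.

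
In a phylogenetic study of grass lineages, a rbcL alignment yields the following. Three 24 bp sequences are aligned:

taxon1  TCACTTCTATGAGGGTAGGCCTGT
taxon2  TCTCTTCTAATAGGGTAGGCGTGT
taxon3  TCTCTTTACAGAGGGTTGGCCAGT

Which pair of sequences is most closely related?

taxon1 and taxon2

taxon1–taxon2: 4/24 differ, p = 0.167, d = 0.188.
taxon1–taxon3: 7/24 differ, p = 0.292, d = 0.369.
taxon2–taxon3: 7/24 differ, p = 0.292, d = 0.369.
The smallest distance is between taxon1 and taxon2.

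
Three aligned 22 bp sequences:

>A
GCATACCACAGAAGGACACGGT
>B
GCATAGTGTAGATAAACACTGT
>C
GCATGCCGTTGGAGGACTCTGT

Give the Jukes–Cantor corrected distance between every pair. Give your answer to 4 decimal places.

A–B: 8/22 sites differ → p ≈ 0.363636, d = −0.75 ln(1 − 0.484848) = 0.497470 ≈ 0.4975.
A–C: 7/22 sites differ → p ≈ 0.318182, d = −0.75 ln(1 − 0.424243) = 0.414052 ≈ 0.4141.
B–C: 9/22 sites differ → p ≈ 0.409091, d = −0.75 ln(1 − 0.545455) = 0.591344 ≈ 0.5913.

d(A,B) = 0.4975, d(A,C) = 0.4141, d(B,C) = 0.5913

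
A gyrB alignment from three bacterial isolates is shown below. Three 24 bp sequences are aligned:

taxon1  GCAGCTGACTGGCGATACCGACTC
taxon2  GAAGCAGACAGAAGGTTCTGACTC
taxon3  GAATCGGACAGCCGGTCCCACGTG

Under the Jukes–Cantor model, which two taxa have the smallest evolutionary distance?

taxon1–taxon2: 8/24 differ, p = 0.333, d = 0.441.
taxon1–taxon3: 11/24 differ, p = 0.458, d = 0.708.
taxon2–taxon3: 10/24 differ, p = 0.417, d = 0.608.
The smallest distance is between taxon1 and taxon2.

taxon1 and taxon2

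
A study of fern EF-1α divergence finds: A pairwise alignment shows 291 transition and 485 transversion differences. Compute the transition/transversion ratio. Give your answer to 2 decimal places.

0.60

R = 291/485 = 0.60.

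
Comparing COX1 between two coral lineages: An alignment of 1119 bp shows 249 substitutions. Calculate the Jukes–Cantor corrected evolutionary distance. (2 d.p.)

p = 249/1119 ≈ 0.22252.
d = −(3/4) ln(1 − 4p/3) = −0.75 ln(1 − 0.296693) = −0.75 ln(0.703307)
  = −0.75 × (-0.351962) = 0.263972 substitutions/site.

0.26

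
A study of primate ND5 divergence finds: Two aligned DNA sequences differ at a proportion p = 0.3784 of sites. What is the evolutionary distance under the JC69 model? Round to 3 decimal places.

d = −(3/4) ln(1 − 4p/3) = −0.75 ln(1 − 0.504533) = −0.75 ln(0.495467)
  = −0.75 × (-0.702255) = 0.526691 substitutions/site.

0.527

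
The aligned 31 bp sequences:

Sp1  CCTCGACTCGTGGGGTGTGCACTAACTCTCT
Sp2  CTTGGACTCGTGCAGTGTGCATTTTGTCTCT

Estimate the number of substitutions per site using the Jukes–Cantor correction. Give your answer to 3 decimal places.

0.316

The sequences differ at 8 of 31 sites (2, 4, 13, 14, 22, 24, 25, 26), so p = 8/31 ≈ 0.258065.
d = −(3/4) ln(1 − 4p/3) = −0.75 ln(1 − 0.344087) = −0.75 ln(0.655913)
  = −0.75 × (-0.421727) = 0.316295 substitutions/site.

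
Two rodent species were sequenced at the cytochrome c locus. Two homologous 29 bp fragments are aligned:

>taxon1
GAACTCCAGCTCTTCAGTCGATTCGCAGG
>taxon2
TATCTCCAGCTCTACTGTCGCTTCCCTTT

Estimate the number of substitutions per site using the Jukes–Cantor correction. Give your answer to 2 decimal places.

The sequences differ at 9 of 29 sites (1, 3, 14, 16, 21, 25, 27, 28, 29), so p = 9/29 ≈ 0.310345.
d = −(3/4) ln(1 − 4p/3) = −0.75 ln(1 − 0.413793) = −0.75 ln(0.586207)
  = −0.75 × (-0.534082) = 0.400562 substitutions/site.

0.40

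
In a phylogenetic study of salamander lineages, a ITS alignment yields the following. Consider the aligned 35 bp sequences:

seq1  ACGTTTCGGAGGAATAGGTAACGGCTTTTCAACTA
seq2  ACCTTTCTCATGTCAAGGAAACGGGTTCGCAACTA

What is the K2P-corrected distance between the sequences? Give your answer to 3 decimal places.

Of 35 sites, 1 differences are transitions and 10 are transversions, so P = 1/35 ≈ 0.028571 and Q = 10/35 ≈ 0.285714.
Under the Kimura two-parameter model, d = −½ ln(1 − 2P − Q) − ¼ ln(1 − 2Q).
1 − 2P − Q = 0.657144, giving −½ ln(0.657144) = 0.209926.
1 − 2Q = 0.428572, giving −¼ ln(0.428572) = 0.211824.
d = 0.209926 + 0.211824 = 0.421750.

0.422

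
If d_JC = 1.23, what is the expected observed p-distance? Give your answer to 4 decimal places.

p = (3/4)(1 − e^(−4d/3)) = 0.75 × (1 − e^(-1.64)) = 0.75 × (1 − 0.193980) = 0.604515.

0.6045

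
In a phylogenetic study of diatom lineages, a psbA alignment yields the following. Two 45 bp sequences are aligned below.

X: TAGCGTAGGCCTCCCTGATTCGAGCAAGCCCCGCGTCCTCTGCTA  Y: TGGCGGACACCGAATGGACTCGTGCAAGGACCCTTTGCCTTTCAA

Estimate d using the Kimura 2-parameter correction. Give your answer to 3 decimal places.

0.730

Of 45 sites, 7 differences are transitions and 14 are transversions, so P = 7/45 ≈ 0.155556 and Q = 14/45 ≈ 0.311111.
Under the Kimura two-parameter model, d = −½ ln(1 − 2P − Q) − ¼ ln(1 − 2Q).
1 − 2P − Q = 0.377777, giving −½ ln(0.377777) = 0.486726.
1 − 2Q = 0.377778, giving −¼ ln(0.377778) = 0.243362.
d = 0.486726 + 0.243362 = 0.730088.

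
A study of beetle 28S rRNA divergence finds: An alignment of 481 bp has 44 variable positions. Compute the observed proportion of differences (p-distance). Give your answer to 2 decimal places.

0.09

p = 44/481 = 0.091476… ≈ 0.09 (to 2 d.p.).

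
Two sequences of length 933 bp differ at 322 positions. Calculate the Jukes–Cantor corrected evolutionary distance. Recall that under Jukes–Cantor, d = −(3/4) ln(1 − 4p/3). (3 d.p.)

p = 322/933 ≈ 0.345123.
d = −(3/4) ln(1 − 4p/3) = −0.75 ln(1 − 0.460164) = −0.75 ln(0.539836)
  = −0.75 × (-0.616490) = 0.462368 substitutions/site.

0.462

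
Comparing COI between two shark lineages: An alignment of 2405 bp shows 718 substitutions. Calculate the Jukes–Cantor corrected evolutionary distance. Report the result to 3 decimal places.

p = 718/2405 ≈ 0.298545.
d = −(3/4) ln(1 − 4p/3) = −0.75 ln(1 − 0.39806) = −0.75 ln(0.60194)
  = −0.75 × (-0.507598) = 0.380699 substitutions/site.

0.381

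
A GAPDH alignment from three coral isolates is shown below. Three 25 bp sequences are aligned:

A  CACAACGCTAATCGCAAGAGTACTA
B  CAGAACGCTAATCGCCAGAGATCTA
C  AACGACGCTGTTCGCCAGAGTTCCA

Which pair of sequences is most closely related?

A–B: 4/25 differ, p = 0.160, d = 0.180.
A–C: 7/25 differ, p = 0.280, d = 0.351.
B–C: 7/25 differ, p = 0.280, d = 0.351.
The smallest distance is between A and B.

A and B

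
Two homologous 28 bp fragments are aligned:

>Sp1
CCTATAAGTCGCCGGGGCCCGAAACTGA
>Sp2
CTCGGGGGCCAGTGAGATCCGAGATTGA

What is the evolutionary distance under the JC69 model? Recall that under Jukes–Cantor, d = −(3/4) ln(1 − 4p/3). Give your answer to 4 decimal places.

0.9396

The sequences differ at 15 of 28 sites, so p = 15/28 ≈ 0.535714.
d = −(3/4) ln(1 − 4p/3) = −0.75 ln(1 − 0.714285) = −0.75 ln(0.285715)
  = −0.75 × (-1.252760) = 0.939570 substitutions/site.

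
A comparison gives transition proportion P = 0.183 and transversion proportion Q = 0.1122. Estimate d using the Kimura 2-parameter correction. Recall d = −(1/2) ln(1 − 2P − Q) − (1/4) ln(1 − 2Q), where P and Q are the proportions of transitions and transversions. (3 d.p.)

Under the Kimura two-parameter model, d = −½ ln(1 − 2P − Q) − ¼ ln(1 − 2Q).
1 − 2P − Q = 0.5218, giving −½ ln(0.5218) = 0.325235.
1 − 2Q = 0.7756, giving −¼ ln(0.7756) = 0.063530.
d = 0.325235 + 0.063530 = 0.388765.

0.389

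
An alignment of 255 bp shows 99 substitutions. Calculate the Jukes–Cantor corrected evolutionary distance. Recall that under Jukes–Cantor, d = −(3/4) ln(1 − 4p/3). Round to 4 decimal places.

0.5468

p = 99/255 ≈ 0.388235.
d = −(3/4) ln(1 − 4p/3) = −0.75 ln(1 − 0.517647) = −0.75 ln(0.482353)
  = −0.75 × (-0.729079) = 0.546809 substitutions/site.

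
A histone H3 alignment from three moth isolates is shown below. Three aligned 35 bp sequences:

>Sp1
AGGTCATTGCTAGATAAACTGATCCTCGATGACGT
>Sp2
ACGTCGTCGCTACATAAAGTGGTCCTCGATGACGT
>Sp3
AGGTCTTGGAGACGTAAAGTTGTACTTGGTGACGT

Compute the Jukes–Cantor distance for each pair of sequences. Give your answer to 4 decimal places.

Sp1–Sp2: 6/35 sites differ → p ≈ 0.171429, d = −0.75 ln(1 − 0.228572) = 0.194634 ≈ 0.1946.
Sp1–Sp3: 12/35 sites differ → p ≈ 0.342857, d = −0.75 ln(1 − 0.457143) = 0.458182 ≈ 0.4582.
Sp2–Sp3: 10/35 sites differ → p ≈ 0.285714, d = −0.75 ln(1 − 0.380952) = 0.359679 ≈ 0.3597.

d(Sp1,Sp2) = 0.1946, d(Sp1,Sp3) = 0.4582, d(Sp2,Sp3) = 0.3597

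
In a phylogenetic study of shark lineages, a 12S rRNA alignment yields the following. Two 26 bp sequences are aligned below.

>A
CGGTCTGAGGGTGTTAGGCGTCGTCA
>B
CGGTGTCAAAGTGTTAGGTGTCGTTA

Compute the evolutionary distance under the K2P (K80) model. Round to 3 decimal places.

Of 26 sites, 4 differences are transitions and 2 are transversions, so P = 4/26 ≈ 0.153846 and Q = 2/26 ≈ 0.076923.
Under the Kimura two-parameter model, d = −½ ln(1 − 2P − Q) − ¼ ln(1 − 2Q).
1 − 2P − Q = 0.615385, giving −½ ln(0.615385) = 0.242754.
1 − 2Q = 0.846154, giving −¼ ln(0.846154) = 0.041763.
d = 0.242754 + 0.041763 = 0.284517.

0.285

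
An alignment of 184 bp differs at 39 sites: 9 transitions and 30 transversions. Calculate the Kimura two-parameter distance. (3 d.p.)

P = 9/184 ≈ 0.048913 and Q = 30/184 ≈ 0.163043.
Under the Kimura two-parameter model, d = −½ ln(1 − 2P − Q) − ¼ ln(1 − 2Q).
1 − 2P − Q = 0.739131, giving −½ ln(0.739131) = 0.151140.
1 − 2Q = 0.673914, giving −¼ ln(0.673914) = 0.098663.
d = 0.151140 + 0.098663 = 0.249803.

0.250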